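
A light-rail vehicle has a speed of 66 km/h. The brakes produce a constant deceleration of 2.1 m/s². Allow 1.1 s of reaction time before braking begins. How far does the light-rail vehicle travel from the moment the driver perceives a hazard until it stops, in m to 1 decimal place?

66 km/h ÷ 3.6 = 18.3333 m/s.
Reaction distance = v·t_r = 18.3333 × 1.1 = 20.167 m.
Braking distance = v²/(2a) = 18.3333² / (2 × 2.100) = 336.110 / 4.200 = 80.026 m.
Total = 20.167 + 80.026 = 100.193 m.

Total stopping distance ≈ 100.2 m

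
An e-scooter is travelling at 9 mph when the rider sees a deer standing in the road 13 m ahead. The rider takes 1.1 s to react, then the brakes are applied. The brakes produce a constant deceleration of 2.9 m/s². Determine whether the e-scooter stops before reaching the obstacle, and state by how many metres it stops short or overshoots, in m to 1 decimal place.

9 mph × 0.44704 = 4.0234 m/s.
Reaction distance = 4.0234 × 1.1 = 4.426 m.
Braking distance = v²/(2a) = 16.188 / 5.800 = 2.791 m.
Total stopping distance = 4.426 + 2.791 = 7.217 m, vs 13 m available — it stops with 13 − 7.217 = 5.783 m to spare.

Yes — it stops 5.8 m short of the obstacle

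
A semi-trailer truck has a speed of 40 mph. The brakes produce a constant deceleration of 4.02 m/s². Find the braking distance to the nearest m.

Braking distance ≈ 40 m

40 mph × 0.44704 = 17.8816 m/s.
Braking distance = v²/(2a) = 17.8816² / (2 × 4.020) = 319.752 / 8.040 = 39.770 m.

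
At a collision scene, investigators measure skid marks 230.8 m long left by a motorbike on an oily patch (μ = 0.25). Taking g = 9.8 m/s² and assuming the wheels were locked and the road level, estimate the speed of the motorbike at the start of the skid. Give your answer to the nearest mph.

Deceleration a = μg = 0.25 × 9.8 = 2.450 m/s².
v = √(2a·d) = √(2 × 2.450 × 230.8) = √1130.920 = 33.6292 m/s.
= 33.6292 ÷ 0.44704 = 75.226 mph.

Initial speed ≈ 75 mph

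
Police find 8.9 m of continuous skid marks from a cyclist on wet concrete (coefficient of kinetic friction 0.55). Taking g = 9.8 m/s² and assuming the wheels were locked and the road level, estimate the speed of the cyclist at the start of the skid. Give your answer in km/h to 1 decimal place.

Initial speed ≈ 35.3 km/h

Deceleration a = μg = 0.55 × 9.8 = 5.390 m/s².
v = √(2a·d) = √(2 × 5.390 × 8.9) = √95.942 = 9.7950 m/s.
= 9.7950 × 3.6 = 35.262 km/h.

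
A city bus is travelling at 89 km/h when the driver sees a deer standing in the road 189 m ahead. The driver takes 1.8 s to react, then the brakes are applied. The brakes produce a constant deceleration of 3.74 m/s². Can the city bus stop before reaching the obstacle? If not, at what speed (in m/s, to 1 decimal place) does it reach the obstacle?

Yes — it stops about 62.8 m short of the obstacle, so it never reaches it

89 km/h ÷ 3.6 = 24.7222 m/s.
Reaction distance = 24.7222 × 1.8 = 44.500 m.
Braking distance = v²/(2a) = 611.187 / 7.480 = 81.709 m.
Total stopping distance = 44.500 + 81.709 = 126.209 m, vs 189 m available — it stops with 189 − 126.209 = 62.791 m to spare.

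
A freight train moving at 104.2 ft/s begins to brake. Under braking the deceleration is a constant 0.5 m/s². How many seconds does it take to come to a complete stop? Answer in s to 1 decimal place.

Braking time ≈ 63.5 s

104.2 ft/s × 0.3048 = 31.7602 m/s.
Braking time = v/a = 31.7602 / 0.500 = 63.520 s.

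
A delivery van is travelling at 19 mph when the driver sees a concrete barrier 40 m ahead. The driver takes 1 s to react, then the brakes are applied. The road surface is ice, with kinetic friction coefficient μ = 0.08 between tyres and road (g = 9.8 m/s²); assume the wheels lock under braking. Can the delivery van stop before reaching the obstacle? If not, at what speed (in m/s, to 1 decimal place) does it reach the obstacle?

19 mph × 0.44704 = 8.4938 m/s.
a = μg = 0.08 × 9.8 = 0.784 m/s².
Reaction distance = 8.4938 × 1 = 8.494 m.
Braking distance needed to stop: v²/(2a) = 72.145 / 1.568 = 46.011 m, so total needed = 8.494 + 46.011 = 54.505 m > 40 m — it cannot stop.
Distance remaining when braking begins: 40 − 8.494 = 31.506 m.
v² = v₀² − 2a·d = 72.145 − 2 × 0.784 × 31.506 = 22.744 m²/s².
v = √22.744 = 4.769 m/s.

No — it strikes the obstacle at 4.8 m/s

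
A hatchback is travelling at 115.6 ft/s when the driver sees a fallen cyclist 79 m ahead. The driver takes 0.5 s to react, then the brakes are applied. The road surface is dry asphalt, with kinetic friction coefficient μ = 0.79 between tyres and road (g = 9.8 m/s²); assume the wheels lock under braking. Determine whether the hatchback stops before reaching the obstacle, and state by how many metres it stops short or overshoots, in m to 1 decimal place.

No — it overshoots by 18.8 m

115.6 ft/s × 0.3048 = 35.2349 m/s.
a = μg = 0.79 × 9.8 = 7.742 m/s².
Reaction distance = 35.2349 × 0.5 = 17.617 m.
Braking distance = v²/(2a) = 1241.498 / 15.484 = 80.179 m.
Total stopping distance = 17.617 + 80.179 = 97.796 m, vs 79 m available — it cannot stop in time and overshoots by 97.796 − 79 = 18.796 m.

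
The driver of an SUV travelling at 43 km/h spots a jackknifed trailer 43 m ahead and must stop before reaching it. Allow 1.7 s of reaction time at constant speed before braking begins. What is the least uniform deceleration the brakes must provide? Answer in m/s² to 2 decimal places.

Required deceleration ≈ 3.14 m/s²

43 km/h ÷ 3.6 = 11.9444 m/s.
Distance covered during reaction = 11.9444 × 1.7 = 20.305 m.
Distance available for braking: 43 − 20.305 = 22.695 m.
v² = 2a·d ⇒ a = v²/(2d) = 11.9444² / (2 × 22.695) = 142.669 / 45.390 = 3.1432 m/s².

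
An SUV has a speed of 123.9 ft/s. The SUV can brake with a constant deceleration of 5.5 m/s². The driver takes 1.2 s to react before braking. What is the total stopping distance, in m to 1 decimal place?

123.9 ft/s × 0.3048 = 37.7647 m/s.
Reaction distance = v·t_r = 37.7647 × 1.2 = 45.318 m.
Braking distance = v²/(2a) = 37.7647² / (2 × 5.500) = 1426.173 / 11.000 = 129.652 m.
Total = 45.318 + 129.652 = 174.970 m.

Total stopping distance ≈ 175.0 m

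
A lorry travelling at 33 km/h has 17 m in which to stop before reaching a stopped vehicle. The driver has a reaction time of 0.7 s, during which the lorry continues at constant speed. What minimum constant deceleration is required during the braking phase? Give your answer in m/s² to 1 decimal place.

Required deceleration ≈ 4.0 m/s²

33 km/h ÷ 3.6 = 9.1667 m/s.
Distance covered during reaction = 9.1667 × 0.7 = 6.417 m.
Distance available for braking: 17 − 6.417 = 10.583 m.
v² = 2a·d ⇒ a = v²/(2d) = 9.1667² / (2 × 10.583) = 84.028 / 21.166 = 3.9700 m/s².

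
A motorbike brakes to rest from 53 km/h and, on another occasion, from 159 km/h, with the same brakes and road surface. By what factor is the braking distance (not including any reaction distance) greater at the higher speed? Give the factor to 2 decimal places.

Factor ≈ 9.00

Braking distance d = v²/(2a), so with a fixed, d ∝ v².
Factor = (159/53)² = 3.0000² = 9.0000.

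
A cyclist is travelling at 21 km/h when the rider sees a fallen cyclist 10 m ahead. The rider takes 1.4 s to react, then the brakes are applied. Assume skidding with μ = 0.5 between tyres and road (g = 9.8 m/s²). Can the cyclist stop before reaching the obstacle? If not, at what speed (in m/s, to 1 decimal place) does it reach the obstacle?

No — it strikes the obstacle at 4.0 m/s

21 km/h ÷ 3.6 = 5.8333 m/s.
a = μg = 0.5 × 9.8 = 4.900 m/s².
Reaction distance = 5.8333 × 1.4 = 8.167 m.
Braking distance needed to stop: v²/(2a) = 34.027 / 9.800 = 3.472 m, so total needed = 8.167 + 3.472 = 11.639 m > 10 m — it cannot stop.
Distance remaining when braking begins: 10 − 8.167 = 1.833 m.
v² = v₀² − 2a·d = 34.027 − 2 × 4.900 × 1.833 = 16.064 m²/s².
v = √16.064 = 4.008 m/s.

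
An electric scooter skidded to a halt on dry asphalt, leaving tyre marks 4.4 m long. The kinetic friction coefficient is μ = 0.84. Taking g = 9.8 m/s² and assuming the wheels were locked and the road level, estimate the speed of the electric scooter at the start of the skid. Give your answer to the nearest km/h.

Initial speed ≈ 31 km/h

Deceleration a = μg = 0.84 × 9.8 = 8.232 m/s².
v = √(2a·d) = √(2 × 8.232 × 4.4) = √72.442 = 8.5113 m/s.
= 8.5113 × 3.6 = 30.641 km/h.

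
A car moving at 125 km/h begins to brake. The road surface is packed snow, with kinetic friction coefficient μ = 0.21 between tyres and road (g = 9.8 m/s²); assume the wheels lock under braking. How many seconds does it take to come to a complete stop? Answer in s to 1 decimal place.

Braking time ≈ 16.9 s

125 km/h ÷ 3.6 = 34.7222 m/s.
a = μg = 0.21 × 9.8 = 2.058 m/s².
Braking time = v/a = 34.7222 / 2.058 = 16.872 s.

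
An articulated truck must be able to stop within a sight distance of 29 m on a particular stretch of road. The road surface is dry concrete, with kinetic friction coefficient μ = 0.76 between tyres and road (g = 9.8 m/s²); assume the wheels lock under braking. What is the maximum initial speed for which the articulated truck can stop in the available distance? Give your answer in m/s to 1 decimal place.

a = μg = 0.76 × 9.8 = 7.448 m/s².
v²/(2a) = d ⇒ v = √(2 × 7.448 × 29) = √431.98 = 20.7841 m/s.

Maximum speed ≈ 20.8 m/s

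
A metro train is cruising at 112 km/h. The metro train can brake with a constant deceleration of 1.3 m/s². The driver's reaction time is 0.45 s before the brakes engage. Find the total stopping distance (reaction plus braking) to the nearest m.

112 km/h ÷ 3.6 = 31.1111 m/s.
Reaction distance = v·t_r = 31.1111 × 0.45 = 14.000 m.
Braking distance = v²/(2a) = 31.1111² / (2 × 1.300) = 967.901 / 2.600 = 372.270 m.
Total = 14.000 + 372.270 = 386.270 m.

Total stopping distance ≈ 386 m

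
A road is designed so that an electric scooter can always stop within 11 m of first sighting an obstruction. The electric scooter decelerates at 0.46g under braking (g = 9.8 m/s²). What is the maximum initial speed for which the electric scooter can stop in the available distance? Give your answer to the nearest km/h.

a = 0.46 × 9.8 = 4.508 m/s².
v²/(2a) = d ⇒ v = √(2 × 4.508 × 11) = √99.18 = 9.9589 m/s.
9.9589 m/s × 3.6 = 35.852 km/h.

Maximum speed ≈ 36 km/h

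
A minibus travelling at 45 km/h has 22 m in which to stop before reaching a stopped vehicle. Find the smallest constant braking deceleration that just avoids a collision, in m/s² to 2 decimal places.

Required deceleration ≈ 3.55 m/s²

45 km/h ÷ 3.6 = 12.5000 m/s.
v² = 2a·d ⇒ a = v²/(2d) = 12.5000² / (2 × 22.000) = 156.250 / 44.000 = 3.5511 m/s².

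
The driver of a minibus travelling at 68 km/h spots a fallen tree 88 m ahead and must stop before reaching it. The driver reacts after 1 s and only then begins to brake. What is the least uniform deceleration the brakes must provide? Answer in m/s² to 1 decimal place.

68 km/h ÷ 3.6 = 18.8889 m/s.
Distance covered during reaction = 18.8889 × 1 = 18.889 m.
Distance available for braking: 88 − 18.889 = 69.111 m.
v² = 2a·d ⇒ a = v²/(2d) = 18.8889² / (2 × 69.111) = 356.791 / 138.222 = 2.5813 m/s².

Required deceleration ≈ 2.6 m/s²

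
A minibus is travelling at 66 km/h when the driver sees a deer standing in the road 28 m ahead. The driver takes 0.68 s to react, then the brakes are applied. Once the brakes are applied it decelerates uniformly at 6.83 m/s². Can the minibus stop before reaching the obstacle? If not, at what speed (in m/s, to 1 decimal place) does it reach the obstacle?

No — it strikes the obstacle at 11.1 m/s

66 km/h ÷ 3.6 = 18.3333 m/s.
Reaction distance = 18.3333 × 0.68 = 12.467 m.
Braking distance needed to stop: v²/(2a) = 336.110 / 13.660 = 24.605 m, so total needed = 12.467 + 24.605 = 37.072 m > 28 m — it cannot stop.
Distance remaining when braking begins: 28 − 12.467 = 15.533 m.
v² = v₀² − 2a·d = 336.110 − 2 × 6.830 × 15.533 = 123.929 m²/s².
v = √123.929 = 11.132 m/s.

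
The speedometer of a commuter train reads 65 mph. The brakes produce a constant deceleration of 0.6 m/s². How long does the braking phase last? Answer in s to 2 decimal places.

65 mph × 0.44704 = 29.0576 m/s.
Braking time = v/a = 29.0576 / 0.600 = 48.429 s.

Braking time ≈ 48.43 s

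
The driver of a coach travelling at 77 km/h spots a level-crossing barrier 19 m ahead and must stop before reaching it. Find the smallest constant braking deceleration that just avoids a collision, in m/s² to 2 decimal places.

Required deceleration ≈ 12.04 m/s²

77 km/h ÷ 3.6 = 21.3889 m/s.
v² = 2a·d ⇒ a = v²/(2d) = 21.3889² / (2 × 19.000) = 457.485 / 38.000 = 12.0391 m/s².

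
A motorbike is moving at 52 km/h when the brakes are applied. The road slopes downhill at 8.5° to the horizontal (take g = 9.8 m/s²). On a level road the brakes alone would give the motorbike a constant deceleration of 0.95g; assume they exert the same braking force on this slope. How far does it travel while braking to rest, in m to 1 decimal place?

Braking distance ≈ 13.3 m

52 km/h ÷ 3.6 = 14.4444 m/s.
a = 0.95 × 9.8 = 9.310 m/s².
Gravity along the downhill slope reduces the braking deceleration: a_eff = 9.310 − 9.8·sin 8.5° = 9.310 − 1.449 = 7.861 m/s².
Braking distance = v²/(2a) = 14.4444² / (2 × 7.861) = 208.641 / 15.722 = 13.271 m.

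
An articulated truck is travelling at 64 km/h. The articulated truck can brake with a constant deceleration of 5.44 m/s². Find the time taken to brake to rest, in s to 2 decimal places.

Braking time ≈ 3.27 s

64 km/h ÷ 3.6 = 17.7778 m/s.
Braking time = v/a = 17.7778 / 5.440 = 3.268 s.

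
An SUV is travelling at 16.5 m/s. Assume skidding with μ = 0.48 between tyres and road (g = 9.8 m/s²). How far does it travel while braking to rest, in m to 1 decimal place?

a = μg = 0.48 × 9.8 = 4.704 m/s².
Braking distance = v²/(2a) = 16.5000² / (2 × 4.704) = 272.250 / 9.408 = 28.938 m.

Braking distance ≈ 28.9 m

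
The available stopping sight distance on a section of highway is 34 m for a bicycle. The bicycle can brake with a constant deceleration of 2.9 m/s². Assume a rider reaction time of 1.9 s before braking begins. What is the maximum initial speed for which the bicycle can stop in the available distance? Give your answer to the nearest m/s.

Maximum speed ≈ 10 m/s

Stopping distance: v·t_r + v²/(2a) = 34 with t_r = 1.9 s and a = 2.900 m/s².
So v² + 11.020 v − 197.20 = 0.
Positive root: v = −a·t_r + √((a·t_r)² + 2a·d) = −5.510 + √(30.360 + 197.20) = 9.5751 m/s.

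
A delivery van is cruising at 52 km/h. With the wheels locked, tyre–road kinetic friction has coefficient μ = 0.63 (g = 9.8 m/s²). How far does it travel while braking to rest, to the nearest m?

Braking distance ≈ 17 m

52 km/h ÷ 3.6 = 14.4444 m/s.
a = μg = 0.63 × 9.8 = 6.174 m/s².
Braking distance = v²/(2a) = 14.4444² / (2 × 6.174) = 208.641 / 12.348 = 16.897 m.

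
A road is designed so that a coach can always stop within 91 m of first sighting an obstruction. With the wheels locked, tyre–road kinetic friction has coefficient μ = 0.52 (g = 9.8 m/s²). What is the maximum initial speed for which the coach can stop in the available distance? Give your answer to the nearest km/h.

Maximum speed ≈ 110 km/h

a = μg = 0.52 × 9.8 = 5.096 m/s².
v²/(2a) = d ⇒ v = √(2 × 5.096 × 91) = √927.47 = 30.4544 m/s.
30.4544 m/s × 3.6 = 109.636 km/h.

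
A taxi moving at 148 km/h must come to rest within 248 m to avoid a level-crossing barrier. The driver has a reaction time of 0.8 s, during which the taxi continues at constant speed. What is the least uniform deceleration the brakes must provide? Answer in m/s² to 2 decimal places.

148 km/h ÷ 3.6 = 41.1111 m/s.
Distance covered during reaction = 41.1111 × 0.8 = 32.889 m.
Distance available for braking: 248 − 32.889 = 215.111 m.
v² = 2a·d ⇒ a = v²/(2d) = 41.1111² / (2 × 215.111) = 1690.123 / 430.222 = 3.9285 m/s².

Required deceleration ≈ 3.93 m/s²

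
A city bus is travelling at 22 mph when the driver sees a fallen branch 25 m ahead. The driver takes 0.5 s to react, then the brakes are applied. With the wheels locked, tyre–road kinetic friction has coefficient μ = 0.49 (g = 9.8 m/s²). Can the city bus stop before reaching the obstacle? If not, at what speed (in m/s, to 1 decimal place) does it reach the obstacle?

22 mph × 0.44704 = 9.8349 m/s.
a = μg = 0.49 × 9.8 = 4.802 m/s².
Reaction distance = 9.8349 × 0.5 = 4.917 m.
Braking distance = v²/(2a) = 96.725 / 9.604 = 10.071 m.
Total stopping distance = 4.917 + 10.071 = 14.988 m, vs 25 m available — it stops with 25 − 14.988 = 10.012 m to spare.

Yes — it stops about 10.0 m short of the obstacle, so it never reaches it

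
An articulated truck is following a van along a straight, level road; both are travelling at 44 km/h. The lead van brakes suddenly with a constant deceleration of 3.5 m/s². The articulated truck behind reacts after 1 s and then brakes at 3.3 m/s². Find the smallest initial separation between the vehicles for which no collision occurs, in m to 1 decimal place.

Minimum gap ≈ 13.5 m

44 km/h ÷ 3.6 = 12.2222 m/s.
Leader travels v²/(2a_L) = 149.382 / 7.000 = 21.340 m before stopping.
Follower covers v·t_r = 12.2222 × 1 = 12.222 m while reacting, then v²/(2a_F) = 149.382 / 6.600 = 22.634 m while braking, for a total of 12.222 + 22.634 = 34.856 m.
Since a_F ≤ a_L and the follower starts braking later, the follower is never slower than the leader, so the closest approach is when both have stopped.
Minimum gap = 34.856 − 21.340 = 13.516 m.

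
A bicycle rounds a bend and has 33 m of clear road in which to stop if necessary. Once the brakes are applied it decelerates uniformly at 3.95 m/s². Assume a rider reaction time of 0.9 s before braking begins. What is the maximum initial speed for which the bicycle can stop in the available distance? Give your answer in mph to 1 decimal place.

Maximum speed ≈ 29.0 mph

Stopping distance: v·t_r + v²/(2a) = 33 with t_r = 0.9 s and a = 3.950 m/s².
So v² + 7.110 v − 260.70 = 0.
Positive root: v = −a·t_r + √((a·t_r)² + 2a·d) = −3.555 + √(12.638 + 260.70) = 12.9779 m/s.
12.9779 m/s ÷ 0.44704 = 29.031 mph.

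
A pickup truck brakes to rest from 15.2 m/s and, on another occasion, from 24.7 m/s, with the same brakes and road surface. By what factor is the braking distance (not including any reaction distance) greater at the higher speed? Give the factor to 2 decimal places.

Factor ≈ 2.64

Braking distance d = v²/(2a), so with a fixed, d ∝ v².
Factor = (24.7/15.2)² = 1.6250² = 2.6406.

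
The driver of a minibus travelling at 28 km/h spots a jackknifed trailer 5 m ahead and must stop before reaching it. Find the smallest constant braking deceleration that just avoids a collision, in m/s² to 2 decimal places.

28 km/h ÷ 3.6 = 7.7778 m/s.
v² = 2a·d ⇒ a = v²/(2d) = 7.7778² / (2 × 5.000) = 60.494 / 10.000 = 6.0494 m/s².

Required deceleration ≈ 6.05 m/s²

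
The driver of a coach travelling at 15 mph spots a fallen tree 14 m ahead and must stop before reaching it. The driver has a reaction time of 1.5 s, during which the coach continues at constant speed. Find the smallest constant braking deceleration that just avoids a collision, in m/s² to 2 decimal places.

Required deceleration ≈ 5.70 m/s²

15 mph × 0.44704 = 6.7056 m/s.
Distance covered during reaction = 6.7056 × 1.5 = 10.058 m.
Distance available for braking: 14 − 10.058 = 3.942 m.
v² = 2a·d ⇒ a = v²/(2d) = 6.7056² / (2 × 3.942) = 44.965 / 7.884 = 5.7033 m/s².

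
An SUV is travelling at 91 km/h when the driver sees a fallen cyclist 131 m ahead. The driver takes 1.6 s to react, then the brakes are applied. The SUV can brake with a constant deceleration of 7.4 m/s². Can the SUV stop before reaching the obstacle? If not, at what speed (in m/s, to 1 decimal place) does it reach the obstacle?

Yes — it stops about 47.4 m short of the obstacle, so it never reaches it

91 km/h ÷ 3.6 = 25.2778 m/s.
Reaction distance = 25.2778 × 1.6 = 40.444 m.
Braking distance = v²/(2a) = 638.967 / 14.800 = 43.173 m.
Total stopping distance = 40.444 + 43.173 = 83.617 m, vs 131 m available — it stops with 131 − 83.617 = 47.383 m to spare.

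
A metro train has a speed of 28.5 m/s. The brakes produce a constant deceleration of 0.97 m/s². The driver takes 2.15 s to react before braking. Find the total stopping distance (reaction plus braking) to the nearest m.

Reaction distance = v·t_r = 28.5000 × 2.15 = 61.275 m.
Braking distance = v²/(2a) = 28.5000² / (2 × 0.970) = 812.250 / 1.940 = 418.686 m.
Total = 61.275 + 418.686 = 479.961 m.

Total stopping distance ≈ 480 m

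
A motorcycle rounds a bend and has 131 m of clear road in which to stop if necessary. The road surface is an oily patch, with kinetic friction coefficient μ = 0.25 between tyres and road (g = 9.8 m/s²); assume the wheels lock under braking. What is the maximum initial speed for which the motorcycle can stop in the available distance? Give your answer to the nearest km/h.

Maximum speed ≈ 91 km/h

a = μg = 0.25 × 9.8 = 2.450 m/s².
v²/(2a) = d ⇒ v = √(2 × 2.450 × 131) = √641.90 = 25.3357 m/s.
25.3357 m/s × 3.6 = 91.209 km/h.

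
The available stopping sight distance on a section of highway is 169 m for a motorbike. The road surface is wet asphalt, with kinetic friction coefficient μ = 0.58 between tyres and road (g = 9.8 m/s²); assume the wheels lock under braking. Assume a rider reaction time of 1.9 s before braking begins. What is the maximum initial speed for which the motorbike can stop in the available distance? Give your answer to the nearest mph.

a = μg = 0.58 × 9.8 = 5.684 m/s².
Stopping distance: v·t_r + v²/(2a) = 169 with t_r = 1.9 s and a = 5.684 m/s².
So v² + 21.599 v − 1921.19 = 0.
Positive root: v = −a·t_r + √((a·t_r)² + 2a·d) = −10.800 + √(116.640 + 1921.19) = 34.3423 m/s.
34.3423 m/s ÷ 0.44704 = 76.822 mph.

Maximum speed ≈ 77 mph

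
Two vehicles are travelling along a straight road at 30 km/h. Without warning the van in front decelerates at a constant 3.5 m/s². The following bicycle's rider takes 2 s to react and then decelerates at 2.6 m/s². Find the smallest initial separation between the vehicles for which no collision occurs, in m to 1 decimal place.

Minimum gap ≈ 20.1 m

30 km/h ÷ 3.6 = 8.3333 m/s.
Leader travels v²/(2a_L) = 69.444 / 7.000 = 9.921 m before stopping.
Follower covers v·t_r = 8.3333 × 2 = 16.667 m while reacting, then v²/(2a_F) = 69.444 / 5.200 = 13.355 m while braking, for a total of 16.667 + 13.355 = 30.022 m.
Since a_F ≤ a_L and the follower starts braking later, the follower is never slower than the leader, so the closest approach is when both have stopped.
Minimum gap = 30.022 − 9.921 = 20.101 m.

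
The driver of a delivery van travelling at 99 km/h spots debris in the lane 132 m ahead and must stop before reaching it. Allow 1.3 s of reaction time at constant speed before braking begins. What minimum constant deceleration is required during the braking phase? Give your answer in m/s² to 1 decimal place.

99 km/h ÷ 3.6 = 27.5000 m/s.
Distance covered during reaction = 27.5000 × 1.3 = 35.750 m.
Distance available for braking: 132 − 35.750 = 96.250 m.
v² = 2a·d ⇒ a = v²/(2d) = 27.5000² / (2 × 96.250) = 756.250 / 192.500 = 3.9286 m/s².

Required deceleration ≈ 3.9 m/s²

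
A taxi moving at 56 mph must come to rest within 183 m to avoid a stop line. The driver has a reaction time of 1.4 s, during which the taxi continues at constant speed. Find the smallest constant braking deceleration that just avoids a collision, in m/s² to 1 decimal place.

Required deceleration ≈ 2.1 m/s²

56 mph × 0.44704 = 25.0342 m/s.
Distance covered during reaction = 25.0342 × 1.4 = 35.048 m.
Distance available for braking: 183 − 35.048 = 147.952 m.
v² = 2a·d ⇒ a = v²/(2d) = 25.0342² / (2 × 147.952) = 626.711 / 295.904 = 2.1180 m/s².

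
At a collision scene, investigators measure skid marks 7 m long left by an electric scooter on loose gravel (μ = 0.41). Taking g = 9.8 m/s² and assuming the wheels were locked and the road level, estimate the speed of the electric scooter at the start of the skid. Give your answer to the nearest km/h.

Initial speed ≈ 27 km/h

Deceleration a = μg = 0.41 × 9.8 = 4.018 m/s².
v = √(2a·d) = √(2 × 4.018 × 7) = √56.252 = 7.5001 m/s.
= 7.5001 × 3.6 = 27.000 km/h.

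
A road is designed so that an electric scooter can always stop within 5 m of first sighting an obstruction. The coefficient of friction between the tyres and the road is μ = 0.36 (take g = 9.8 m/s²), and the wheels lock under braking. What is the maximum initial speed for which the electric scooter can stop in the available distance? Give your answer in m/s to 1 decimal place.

a = μg = 0.36 × 9.8 = 3.528 m/s².
v²/(2a) = d ⇒ v = √(2 × 3.528 × 5) = √35.28 = 5.9397 m/s.

Maximum speed ≈ 5.9 m/s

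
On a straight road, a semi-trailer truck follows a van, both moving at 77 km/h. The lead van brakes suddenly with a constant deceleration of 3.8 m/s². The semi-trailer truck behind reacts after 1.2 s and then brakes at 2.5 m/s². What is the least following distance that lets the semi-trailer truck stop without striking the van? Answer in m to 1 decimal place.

77 km/h ÷ 3.6 = 21.3889 m/s.
Leader travels v²/(2a_L) = 457.485 / 7.600 = 60.195 m before stopping.
Follower covers v·t_r = 21.3889 × 1.2 = 25.667 m while reacting, then v²/(2a_F) = 457.485 / 5.000 = 91.497 m while braking, for a total of 25.667 + 91.497 = 117.164 m.
Since a_F ≤ a_L and the follower starts braking later, the follower is never slower than the leader, so the closest approach is when both have stopped.
Minimum gap = 117.164 − 60.195 = 56.969 m.

Minimum gap ≈ 57.0 m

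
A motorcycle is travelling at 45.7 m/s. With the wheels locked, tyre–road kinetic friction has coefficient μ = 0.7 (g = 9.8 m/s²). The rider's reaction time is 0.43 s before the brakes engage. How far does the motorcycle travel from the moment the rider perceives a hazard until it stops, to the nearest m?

Total stopping distance ≈ 172 m

a = μg = 0.7 × 9.8 = 6.860 m/s².
Reaction distance = v·t_r = 45.7000 × 0.43 = 19.651 m.
Braking distance = v²/(2a) = 45.7000² / (2 × 6.860) = 2088.490 / 13.720 = 152.222 m.
Total = 19.651 + 152.222 = 171.873 m.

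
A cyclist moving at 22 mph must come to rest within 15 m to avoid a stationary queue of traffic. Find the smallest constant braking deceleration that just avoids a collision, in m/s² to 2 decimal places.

Required deceleration ≈ 3.22 m/s²

22 mph × 0.44704 = 9.8349 m/s.
v² = 2a·d ⇒ a = v²/(2d) = 9.8349² / (2 × 15.000) = 96.725 / 30.000 = 3.2242 m/s².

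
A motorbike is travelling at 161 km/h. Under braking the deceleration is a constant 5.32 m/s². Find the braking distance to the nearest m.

161 km/h ÷ 3.6 = 44.7222 m/s.
Braking distance = v²/(2a) = 44.7222² / (2 × 5.320) = 2000.075 / 10.640 = 187.977 m.

Braking distance ≈ 188 m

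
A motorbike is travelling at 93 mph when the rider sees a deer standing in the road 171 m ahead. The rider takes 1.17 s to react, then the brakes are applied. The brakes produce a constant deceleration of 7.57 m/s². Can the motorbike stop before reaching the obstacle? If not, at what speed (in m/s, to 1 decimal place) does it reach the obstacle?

93 mph × 0.44704 = 41.5747 m/s.
Reaction distance = 41.5747 × 1.17 = 48.642 m.
Braking distance = v²/(2a) = 1728.456 / 15.140 = 114.165 m.
Total stopping distance = 48.642 + 114.165 = 162.807 m, vs 171 m available — it stops with 171 − 162.807 = 8.193 m to spare.

Yes — it stops about 8.2 m short of the obstacle, so it never reaches it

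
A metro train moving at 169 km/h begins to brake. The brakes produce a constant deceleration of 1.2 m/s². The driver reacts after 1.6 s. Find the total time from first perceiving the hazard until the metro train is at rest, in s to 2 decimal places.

Total time ≈ 40.72 s

169 km/h ÷ 3.6 = 46.9444 m/s.
Braking time = v/a = 46.9444 / 1.200 = 39.120 s.
Total = 1.6 + 39.120 = 40.720 s.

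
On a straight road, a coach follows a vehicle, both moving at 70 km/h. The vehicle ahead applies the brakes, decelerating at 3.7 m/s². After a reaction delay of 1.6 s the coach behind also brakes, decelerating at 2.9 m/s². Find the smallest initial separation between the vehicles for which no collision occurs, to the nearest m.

Minimum gap ≈ 45 m

70 km/h ÷ 3.6 = 19.4444 m/s.
Leader travels v²/(2a_L) = 378.085 / 7.400 = 51.093 m before stopping.
Follower covers v·t_r = 19.4444 × 1.6 = 31.111 m while reacting, then v²/(2a_F) = 378.085 / 5.800 = 65.187 m while braking, for a total of 31.111 + 65.187 = 96.298 m.
Since a_F ≤ a_L and the follower starts braking later, the follower is never slower than the leader, so the closest approach is when both have stopped.
Minimum gap = 96.298 − 51.093 = 45.205 m.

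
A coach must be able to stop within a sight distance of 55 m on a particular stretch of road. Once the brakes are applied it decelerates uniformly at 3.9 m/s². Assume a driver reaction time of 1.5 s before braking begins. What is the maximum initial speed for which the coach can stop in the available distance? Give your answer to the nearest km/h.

Maximum speed ≈ 56 km/h

Stopping distance: v·t_r + v²/(2a) = 55 with t_r = 1.5 s and a = 3.900 m/s².
So v² + 11.700 v − 429.00 = 0.
Positive root: v = −a·t_r + √((a·t_r)² + 2a·d) = −5.850 + √(34.222 + 429.00) = 15.6726 m/s.
15.6726 m/s × 3.6 = 56.421 km/h.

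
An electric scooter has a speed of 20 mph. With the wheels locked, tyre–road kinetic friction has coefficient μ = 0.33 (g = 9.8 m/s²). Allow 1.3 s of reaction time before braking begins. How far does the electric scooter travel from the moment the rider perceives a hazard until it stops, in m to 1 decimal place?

Total stopping distance ≈ 24.0 m

20 mph × 0.44704 = 8.9408 m/s.
a = μg = 0.33 × 9.8 = 3.234 m/s².
Reaction distance = v·t_r = 8.9408 × 1.3 = 11.623 m.
Braking distance = v²/(2a) = 8.9408² / (2 × 3.234) = 79.938 / 6.468 = 12.359 m.
Total = 11.623 + 12.359 = 23.982 m.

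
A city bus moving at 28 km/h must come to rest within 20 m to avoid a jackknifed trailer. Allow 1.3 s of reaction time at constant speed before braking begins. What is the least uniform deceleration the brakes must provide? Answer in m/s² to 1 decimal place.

28 km/h ÷ 3.6 = 7.7778 m/s.
Distance covered during reaction = 7.7778 × 1.3 = 10.111 m.
Distance available for braking: 20 − 10.111 = 9.889 m.
v² = 2a·d ⇒ a = v²/(2d) = 7.7778² / (2 × 9.889) = 60.494 / 19.778 = 3.0587 m/s².

Required deceleration ≈ 3.1 m/s²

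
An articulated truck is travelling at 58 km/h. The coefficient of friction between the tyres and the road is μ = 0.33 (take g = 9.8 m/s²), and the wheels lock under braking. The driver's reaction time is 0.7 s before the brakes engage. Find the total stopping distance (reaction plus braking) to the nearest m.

58 km/h ÷ 3.6 = 16.1111 m/s.
a = μg = 0.33 × 9.8 = 3.234 m/s².
Reaction distance = v·t_r = 16.1111 × 0.7 = 11.278 m.
Braking distance = v²/(2a) = 16.1111² / (2 × 3.234) = 259.568 / 6.468 = 40.131 m.
Total = 11.278 + 40.131 = 51.409 m.

Total stopping distance ≈ 51 m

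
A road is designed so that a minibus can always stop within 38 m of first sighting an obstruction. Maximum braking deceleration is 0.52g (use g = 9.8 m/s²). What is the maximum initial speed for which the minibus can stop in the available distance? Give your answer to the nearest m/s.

a = 0.52 × 9.8 = 5.096 m/s².
v²/(2a) = d ⇒ v = √(2 × 5.096 × 38) = √387.30 = 19.6799 m/s.

Maximum speed ≈ 20 m/s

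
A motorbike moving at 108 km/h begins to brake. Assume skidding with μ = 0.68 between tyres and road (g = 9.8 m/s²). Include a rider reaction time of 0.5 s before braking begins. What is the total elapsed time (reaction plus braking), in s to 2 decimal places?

Total time ≈ 5.00 s

108 km/h ÷ 3.6 = 30.0000 m/s.
a = μg = 0.68 × 9.8 = 6.664 m/s².
Braking time = v/a = 30.0000 / 6.664 = 4.502 s.
Total = 0.5 + 4.502 = 5.002 s.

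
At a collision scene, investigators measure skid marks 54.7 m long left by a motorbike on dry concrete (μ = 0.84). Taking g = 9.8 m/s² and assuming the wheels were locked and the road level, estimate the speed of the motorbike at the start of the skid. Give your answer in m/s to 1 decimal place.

Initial speed ≈ 30.0 m/s

Deceleration a = μg = 0.84 × 9.8 = 8.232 m/s².
v = √(2a·d) = √(2 × 8.232 × 54.7) = √900.581 = 30.0097 m/s.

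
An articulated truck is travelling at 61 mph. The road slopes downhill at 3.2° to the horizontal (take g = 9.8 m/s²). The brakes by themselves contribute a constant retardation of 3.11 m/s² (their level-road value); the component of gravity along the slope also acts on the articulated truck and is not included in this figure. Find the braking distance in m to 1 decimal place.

Braking distance ≈ 145.1 m

61 mph × 0.44704 = 27.2694 m/s.
Gravity along the downhill slope reduces the braking deceleration: a_eff = 3.110 − 9.8·sin 3.2° = 3.110 − 0.547 = 2.563 m/s².
Braking distance = v²/(2a) = 27.2694² / (2 × 2.563) = 743.620 / 5.126 = 145.068 m.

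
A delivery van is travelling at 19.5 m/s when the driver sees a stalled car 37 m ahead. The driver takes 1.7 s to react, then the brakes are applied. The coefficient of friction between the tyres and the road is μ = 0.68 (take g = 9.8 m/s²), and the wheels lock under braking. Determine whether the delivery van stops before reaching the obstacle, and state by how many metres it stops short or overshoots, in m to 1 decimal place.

No — it overshoots by 24.7 m

a = μg = 0.68 × 9.8 = 6.664 m/s².
Reaction distance = 19.5000 × 1.7 = 33.150 m.
Braking distance = v²/(2a) = 380.250 / 13.328 = 28.530 m.
Total stopping distance = 33.150 + 28.530 = 61.680 m, vs 37 m available — it cannot stop in time and overshoots by 61.680 − 37 = 24.680 m.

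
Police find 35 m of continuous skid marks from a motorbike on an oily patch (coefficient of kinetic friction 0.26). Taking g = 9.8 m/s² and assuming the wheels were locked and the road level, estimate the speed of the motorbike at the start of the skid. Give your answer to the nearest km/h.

Deceleration a = μg = 0.26 × 9.8 = 2.548 m/s².
v = √(2a·d) = √(2 × 2.548 × 35) = √178.360 = 13.3551 m/s.
= 13.3551 × 3.6 = 48.078 km/h.

Initial speed ≈ 48 km/h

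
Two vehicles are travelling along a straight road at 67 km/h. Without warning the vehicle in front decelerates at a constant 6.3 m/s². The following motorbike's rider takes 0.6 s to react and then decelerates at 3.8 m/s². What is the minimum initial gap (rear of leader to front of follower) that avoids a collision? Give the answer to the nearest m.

67 km/h ÷ 3.6 = 18.6111 m/s.
Leader travels v²/(2a_L) = 346.373 / 12.600 = 27.490 m before stopping.
Follower covers v·t_r = 18.6111 × 0.6 = 11.167 m while reacting, then v²/(2a_F) = 346.373 / 7.600 = 45.575 m while braking, for a total of 11.167 + 45.575 = 56.742 m.
Since a_F ≤ a_L and the follower starts braking later, the follower is never slower than the leader, so the closest approach is when both have stopped.
Minimum gap = 56.742 − 27.490 = 29.252 m.

Minimum gap ≈ 29 m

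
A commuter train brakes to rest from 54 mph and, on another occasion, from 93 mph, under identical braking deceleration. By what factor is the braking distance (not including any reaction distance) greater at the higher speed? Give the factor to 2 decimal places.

Braking distance d = v²/(2a), so with a fixed, d ∝ v².
Factor = (93/54)² = 1.7222² = 2.9660.

Factor ≈ 2.97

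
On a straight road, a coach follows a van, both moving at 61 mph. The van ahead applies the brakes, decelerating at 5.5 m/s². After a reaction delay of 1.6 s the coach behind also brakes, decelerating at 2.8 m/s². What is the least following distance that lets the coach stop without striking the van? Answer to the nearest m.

Minimum gap ≈ 109 m

61 mph × 0.44704 = 27.2694 m/s.
Leader travels v²/(2a_L) = 743.620 / 11.000 = 67.602 m before stopping.
Follower covers v·t_r = 27.2694 × 1.6 = 43.631 m while reacting, then v²/(2a_F) = 743.620 / 5.600 = 132.789 m while braking, for a total of 43.631 + 132.789 = 176.420 m.
Since a_F ≤ a_L and the follower starts braking later, the follower is never slower than the leader, so the closest approach is when both have stopped.
Minimum gap = 176.420 − 67.602 = 108.818 m.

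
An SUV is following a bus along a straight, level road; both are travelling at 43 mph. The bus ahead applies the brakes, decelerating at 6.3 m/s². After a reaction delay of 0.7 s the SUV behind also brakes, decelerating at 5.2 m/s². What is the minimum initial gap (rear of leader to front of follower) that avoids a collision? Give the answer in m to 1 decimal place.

43 mph × 0.44704 = 19.2227 m/s.
Leader travels v²/(2a_L) = 369.512 / 12.600 = 29.326 m before stopping.
Follower covers v·t_r = 19.2227 × 0.7 = 13.456 m while reacting, then v²/(2a_F) = 369.512 / 10.400 = 35.530 m while braking, for a total of 13.456 + 35.530 = 48.986 m.
Since a_F ≤ a_L and the follower starts braking later, the follower is never slower than the leader, so the closest approach is when both have stopped.
Minimum gap = 48.986 − 29.326 = 19.660 m.

Minimum gap ≈ 19.7 m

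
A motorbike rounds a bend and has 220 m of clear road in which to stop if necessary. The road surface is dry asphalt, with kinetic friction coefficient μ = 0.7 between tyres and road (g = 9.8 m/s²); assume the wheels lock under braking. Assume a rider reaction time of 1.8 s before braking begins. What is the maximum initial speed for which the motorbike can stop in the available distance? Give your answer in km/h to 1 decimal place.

Maximum speed ≈ 158.3 km/h

a = μg = 0.7 × 9.8 = 6.860 m/s².
Stopping distance: v·t_r + v²/(2a) = 220 with t_r = 1.8 s and a = 6.860 m/s².
So v² + 24.696 v − 3018.40 = 0.
Positive root: v = −a·t_r + √((a·t_r)² + 2a·d) = −12.348 + √(152.473 + 3018.40) = 43.9625 m/s.
43.9625 m/s × 3.6 = 158.265 km/h.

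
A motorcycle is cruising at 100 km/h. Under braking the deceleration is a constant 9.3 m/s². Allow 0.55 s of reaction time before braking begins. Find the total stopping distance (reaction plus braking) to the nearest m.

100 km/h ÷ 3.6 = 27.7778 m/s.
Reaction distance = v·t_r = 27.7778 × 0.55 = 15.278 m.
Braking distance = v²/(2a) = 27.7778² / (2 × 9.300) = 771.606 / 18.600 = 41.484 m.
Total = 15.278 + 41.484 = 56.762 m.

Total stopping distance ≈ 57 m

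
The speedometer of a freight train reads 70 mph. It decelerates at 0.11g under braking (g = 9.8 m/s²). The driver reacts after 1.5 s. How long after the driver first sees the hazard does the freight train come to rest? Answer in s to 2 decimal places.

Total time ≈ 30.53 s

70 mph × 0.44704 = 31.2928 m/s.
a = 0.11 × 9.8 = 1.078 m/s².
Braking time = v/a = 31.2928 / 1.078 = 29.029 s.
Total = 1.5 + 29.029 = 30.529 s.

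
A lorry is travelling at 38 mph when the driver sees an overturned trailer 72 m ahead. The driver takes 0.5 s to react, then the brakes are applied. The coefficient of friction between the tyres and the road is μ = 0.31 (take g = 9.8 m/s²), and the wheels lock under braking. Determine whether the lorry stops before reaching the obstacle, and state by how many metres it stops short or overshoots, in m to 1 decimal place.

38 mph × 0.44704 = 16.9875 m/s.
a = μg = 0.31 × 9.8 = 3.038 m/s².
Reaction distance = 16.9875 × 0.5 = 8.494 m.
Braking distance = v²/(2a) = 288.575 / 6.076 = 47.494 m.
Total stopping distance = 8.494 + 47.494 = 55.988 m, vs 72 m available — it stops with 72 − 55.988 = 16.012 m to spare.

Yes — it stops 16.0 m short of the obstacle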